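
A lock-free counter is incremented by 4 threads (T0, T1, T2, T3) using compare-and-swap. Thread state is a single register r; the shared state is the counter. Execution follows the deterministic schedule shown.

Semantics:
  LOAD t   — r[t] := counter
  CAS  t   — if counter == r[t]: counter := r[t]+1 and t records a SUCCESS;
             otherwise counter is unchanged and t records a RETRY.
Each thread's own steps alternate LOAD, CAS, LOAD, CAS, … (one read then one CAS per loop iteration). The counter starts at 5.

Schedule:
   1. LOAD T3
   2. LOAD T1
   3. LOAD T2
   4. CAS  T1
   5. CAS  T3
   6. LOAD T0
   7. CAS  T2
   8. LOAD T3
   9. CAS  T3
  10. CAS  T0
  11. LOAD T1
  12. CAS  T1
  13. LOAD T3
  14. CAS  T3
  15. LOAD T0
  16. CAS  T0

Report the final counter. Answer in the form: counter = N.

counter = 10

#1 T3 reads 5
#2 T1 reads 5
#3 T2 reads 5
#4 T1 CAS(5→6) writes; counter now 6
#5 T3 CAS(5→6) fails; counter now 6
#6 T0 reads 6
#7 T2 CAS(5→6) fails; counter now 6
#8 T3 reads 6
#9 T3 CAS(6→7) writes; counter now 7
#10 T0 CAS(6→7) fails; counter now 7
#11 T1 reads 7
#12 T1 CAS(7→8) writes; counter now 8
#13 T3 reads 8
#14 T3 CAS(8→9) writes; counter now 9
#15 T0 reads 9
#16 T0 CAS(9→10) writes; counter now 10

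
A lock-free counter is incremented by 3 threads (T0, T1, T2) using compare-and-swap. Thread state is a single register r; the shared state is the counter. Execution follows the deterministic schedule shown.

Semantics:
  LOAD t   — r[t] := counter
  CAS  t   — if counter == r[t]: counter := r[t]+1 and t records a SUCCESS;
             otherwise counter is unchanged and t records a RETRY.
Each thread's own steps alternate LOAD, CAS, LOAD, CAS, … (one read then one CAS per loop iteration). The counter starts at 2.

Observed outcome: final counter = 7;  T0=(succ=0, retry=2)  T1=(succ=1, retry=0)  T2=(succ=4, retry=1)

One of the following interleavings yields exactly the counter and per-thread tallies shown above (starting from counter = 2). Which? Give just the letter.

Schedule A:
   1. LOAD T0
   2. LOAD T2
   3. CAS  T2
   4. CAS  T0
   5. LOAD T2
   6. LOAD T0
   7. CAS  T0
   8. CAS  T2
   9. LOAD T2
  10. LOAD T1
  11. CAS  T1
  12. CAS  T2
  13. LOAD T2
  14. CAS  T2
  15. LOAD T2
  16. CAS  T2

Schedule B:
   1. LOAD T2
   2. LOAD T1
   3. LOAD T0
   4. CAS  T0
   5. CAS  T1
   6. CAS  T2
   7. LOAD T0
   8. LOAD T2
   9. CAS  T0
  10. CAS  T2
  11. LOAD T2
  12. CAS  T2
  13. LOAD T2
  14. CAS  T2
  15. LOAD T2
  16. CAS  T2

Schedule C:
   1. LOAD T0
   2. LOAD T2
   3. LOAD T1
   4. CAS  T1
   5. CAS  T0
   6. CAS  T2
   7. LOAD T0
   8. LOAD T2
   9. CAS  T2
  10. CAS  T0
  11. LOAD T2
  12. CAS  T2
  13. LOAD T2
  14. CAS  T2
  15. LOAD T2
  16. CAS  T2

Simulating candidate C:
step 1: T0 LOAD ⇒ load; ctr=2 reg=2
step 2: T2 LOAD ⇒ load; ctr=2 reg=2
step 3: T1 LOAD ⇒ load; ctr=2 reg=2
step 4: T1 CAS ⇒ ok; ctr=3 reg=2
step 5: T0 CAS ⇒ retry; ctr=3 reg=2
step 6: T2 CAS ⇒ retry; ctr=3 reg=2
step 7: T0 LOAD ⇒ load; ctr=3 reg=3
step 8: T2 LOAD ⇒ load; ctr=3 reg=3
step 9: T2 CAS ⇒ ok; ctr=4 reg=3
step 10: T0 CAS ⇒ retry; ctr=4 reg=3
step 11: T2 LOAD ⇒ load; ctr=4 reg=4
step 12: T2 CAS ⇒ ok; ctr=5 reg=4
step 13: T2 LOAD ⇒ load; ctr=5 reg=5
step 14: T2 CAS ⇒ ok; ctr=6 reg=5
step 15: T2 LOAD ⇒ load; ctr=6 reg=6
step 16: T2 CAS ⇒ ok; ctr=7 reg=6

C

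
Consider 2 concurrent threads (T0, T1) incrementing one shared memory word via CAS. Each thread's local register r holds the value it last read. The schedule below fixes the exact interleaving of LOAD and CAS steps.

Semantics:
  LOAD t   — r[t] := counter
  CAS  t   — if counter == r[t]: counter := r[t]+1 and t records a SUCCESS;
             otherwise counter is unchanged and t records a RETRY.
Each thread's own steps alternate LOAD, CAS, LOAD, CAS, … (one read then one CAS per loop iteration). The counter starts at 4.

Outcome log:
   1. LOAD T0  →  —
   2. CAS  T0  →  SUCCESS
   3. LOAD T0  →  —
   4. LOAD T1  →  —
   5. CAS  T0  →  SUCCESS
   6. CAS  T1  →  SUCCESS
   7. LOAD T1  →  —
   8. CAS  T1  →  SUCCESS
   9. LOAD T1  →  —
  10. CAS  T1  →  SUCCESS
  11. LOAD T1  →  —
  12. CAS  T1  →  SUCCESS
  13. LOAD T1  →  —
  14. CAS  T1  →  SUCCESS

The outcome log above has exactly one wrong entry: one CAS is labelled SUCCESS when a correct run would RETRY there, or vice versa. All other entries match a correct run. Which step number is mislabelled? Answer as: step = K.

step = 6

Reference trace:
T0 LOAD — after: cnt=4, r=4 — load
T0 CAS — after: cnt=5, r=4 — ok
T0 LOAD — after: cnt=5, r=5 — load
T1 LOAD — after: cnt=5, r=5 — load
T0 CAS — after: cnt=6, r=5 — ok
T1 CAS — after: cnt=6, r=5 — retry
T1 LOAD — after: cnt=6, r=6 — load
T1 CAS — after: cnt=7, r=6 — ok
T1 LOAD — after: cnt=7, r=7 — load
T1 CAS — after: cnt=8, r=7 — ok
T1 LOAD — after: cnt=8, r=8 — load
T1 CAS — after: cnt=9, r=8 — ok
T1 LOAD — after: cnt=9, r=9 — load
T1 CAS — after: cnt=10, r=9 — ok
Flip is step 6.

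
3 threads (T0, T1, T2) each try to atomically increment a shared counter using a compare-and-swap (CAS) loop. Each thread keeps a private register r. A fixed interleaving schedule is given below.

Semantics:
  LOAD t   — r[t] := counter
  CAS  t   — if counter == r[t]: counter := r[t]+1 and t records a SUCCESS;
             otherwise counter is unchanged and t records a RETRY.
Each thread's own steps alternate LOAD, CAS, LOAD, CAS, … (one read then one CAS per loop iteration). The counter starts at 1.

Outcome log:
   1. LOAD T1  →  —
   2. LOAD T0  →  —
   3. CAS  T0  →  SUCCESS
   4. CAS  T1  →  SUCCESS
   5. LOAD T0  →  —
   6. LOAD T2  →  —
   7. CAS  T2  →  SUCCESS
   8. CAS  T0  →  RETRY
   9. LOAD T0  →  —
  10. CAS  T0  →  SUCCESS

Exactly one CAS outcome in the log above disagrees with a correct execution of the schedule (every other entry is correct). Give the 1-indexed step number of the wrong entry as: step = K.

step = 4

Re-executing:
#1 T1 reads 1
#2 T0 reads 1
#3 T0 CAS(1→2) writes; counter now 2
#4 T1 CAS(1→2) fails; counter now 2
#5 T0 reads 2
#6 T2 reads 2
#7 T2 CAS(2→3) writes; counter now 3
#8 T0 CAS(2→3) fails; counter now 3
#9 T0 reads 3
#10 T0 CAS(3→4) writes; counter now 4
Mismatch at 4.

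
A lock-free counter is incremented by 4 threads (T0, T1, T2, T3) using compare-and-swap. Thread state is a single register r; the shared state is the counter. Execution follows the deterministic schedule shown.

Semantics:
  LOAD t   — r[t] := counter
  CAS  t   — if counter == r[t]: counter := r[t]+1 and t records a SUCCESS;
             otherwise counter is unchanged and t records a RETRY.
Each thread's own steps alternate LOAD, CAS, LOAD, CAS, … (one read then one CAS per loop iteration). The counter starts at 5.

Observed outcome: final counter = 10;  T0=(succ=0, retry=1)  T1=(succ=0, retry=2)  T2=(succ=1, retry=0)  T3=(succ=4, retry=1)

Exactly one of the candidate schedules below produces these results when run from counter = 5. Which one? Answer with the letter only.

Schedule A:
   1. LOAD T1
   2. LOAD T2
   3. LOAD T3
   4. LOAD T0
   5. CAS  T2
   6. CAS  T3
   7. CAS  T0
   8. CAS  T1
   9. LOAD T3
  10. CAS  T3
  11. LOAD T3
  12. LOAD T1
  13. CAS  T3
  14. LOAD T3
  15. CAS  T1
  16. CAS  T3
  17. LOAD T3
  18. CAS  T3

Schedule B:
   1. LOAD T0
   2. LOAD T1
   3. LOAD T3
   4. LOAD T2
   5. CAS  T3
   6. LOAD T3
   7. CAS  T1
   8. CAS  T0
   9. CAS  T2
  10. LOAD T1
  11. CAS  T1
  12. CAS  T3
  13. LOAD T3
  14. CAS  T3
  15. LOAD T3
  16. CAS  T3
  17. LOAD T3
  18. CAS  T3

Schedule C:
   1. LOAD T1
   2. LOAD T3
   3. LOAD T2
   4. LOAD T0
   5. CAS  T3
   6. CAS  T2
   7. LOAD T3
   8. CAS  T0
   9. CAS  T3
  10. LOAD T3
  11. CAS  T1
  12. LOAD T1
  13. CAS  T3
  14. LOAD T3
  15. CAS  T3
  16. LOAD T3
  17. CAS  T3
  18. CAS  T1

A

Run A:
#1 T1 reads 5
#2 T2 reads 5
#3 T3 reads 5
#4 T0 reads 5
#5 T2 CAS(5→6) writes; counter now 6
#6 T3 CAS(5→6) fails; counter now 6
#7 T0 CAS(5→6) fails; counter now 6
#8 T1 CAS(5→6) fails; counter now 6
#9 T3 reads 6
#10 T3 CAS(6→7) writes; counter now 7
#11 T3 reads 7
#12 T1 reads 7
#13 T3 CAS(7→8) writes; counter now 8
#14 T3 reads 8
#15 T1 CAS(7→8) fails; counter now 8
#16 T3 CAS(8→9) writes; counter now 9
#17 T3 reads 9
#18 T3 CAS(9→10) writes; counter now 10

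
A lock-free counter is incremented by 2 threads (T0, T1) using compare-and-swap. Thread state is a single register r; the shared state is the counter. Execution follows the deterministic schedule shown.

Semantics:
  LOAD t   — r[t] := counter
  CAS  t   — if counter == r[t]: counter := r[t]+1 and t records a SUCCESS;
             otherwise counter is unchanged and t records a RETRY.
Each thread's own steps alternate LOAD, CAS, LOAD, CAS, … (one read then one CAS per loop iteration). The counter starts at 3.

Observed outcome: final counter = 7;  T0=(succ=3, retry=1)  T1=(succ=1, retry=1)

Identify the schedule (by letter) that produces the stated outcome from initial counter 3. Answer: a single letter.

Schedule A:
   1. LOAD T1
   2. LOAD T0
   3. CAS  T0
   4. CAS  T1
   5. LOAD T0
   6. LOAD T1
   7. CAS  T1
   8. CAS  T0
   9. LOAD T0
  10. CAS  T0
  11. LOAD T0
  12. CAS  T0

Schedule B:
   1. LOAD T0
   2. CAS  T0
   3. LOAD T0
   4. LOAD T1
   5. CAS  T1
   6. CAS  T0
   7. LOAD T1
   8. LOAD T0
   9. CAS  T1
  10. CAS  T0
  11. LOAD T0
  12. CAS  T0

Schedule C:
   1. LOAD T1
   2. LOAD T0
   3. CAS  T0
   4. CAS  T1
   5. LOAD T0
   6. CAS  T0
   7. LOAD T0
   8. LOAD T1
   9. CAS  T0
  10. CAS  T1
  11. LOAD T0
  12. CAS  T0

A

Tracing schedule A:
[1] T1.load  rd  (counter 3, T1.r 3)
[2] T0.load  rd  (counter 3, T0.r 3)
[3] T0.cas  hit  (counter 4, T0.r 3)
[4] T1.cas  miss  (counter 4, T1.r 3)
[5] T0.load  rd  (counter 4, T0.r 4)
[6] T1.load  rd  (counter 4, T1.r 4)
[7] T1.cas  hit  (counter 5, T1.r 4)
[8] T0.cas  miss  (counter 5, T0.r 4)
[9] T0.load  rd  (counter 5, T0.r 5)
[10] T0.cas  hit  (counter 6, T0.r 5)
[11] T0.load  rd  (counter 6, T0.r 6)
[12] T0.cas  hit  (counter 7, T0.r 6)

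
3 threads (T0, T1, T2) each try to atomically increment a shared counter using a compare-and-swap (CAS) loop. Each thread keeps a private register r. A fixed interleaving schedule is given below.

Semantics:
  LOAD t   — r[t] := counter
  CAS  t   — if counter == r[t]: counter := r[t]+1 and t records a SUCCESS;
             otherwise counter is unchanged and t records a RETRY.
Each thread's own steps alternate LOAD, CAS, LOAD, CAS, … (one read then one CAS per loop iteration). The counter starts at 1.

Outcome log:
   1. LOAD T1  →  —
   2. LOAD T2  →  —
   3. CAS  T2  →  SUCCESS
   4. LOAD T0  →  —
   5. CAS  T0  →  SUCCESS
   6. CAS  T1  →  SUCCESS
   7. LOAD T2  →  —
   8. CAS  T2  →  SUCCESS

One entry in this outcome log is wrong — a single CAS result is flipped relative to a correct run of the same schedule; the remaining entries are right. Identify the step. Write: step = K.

step = 6

Re-executing:
T1 LOAD — after: cnt=1, r=1 — load
T2 LOAD — after: cnt=1, r=1 — load
T2 CAS — after: cnt=2, r=1 — ok
T0 LOAD — after: cnt=2, r=2 — load
T0 CAS — after: cnt=3, r=2 — ok
T1 CAS — after: cnt=3, r=1 — retry
T2 LOAD — after: cnt=3, r=3 — load
T2 CAS — after: cnt=4, r=3 — ok
Log disagrees first at step 6.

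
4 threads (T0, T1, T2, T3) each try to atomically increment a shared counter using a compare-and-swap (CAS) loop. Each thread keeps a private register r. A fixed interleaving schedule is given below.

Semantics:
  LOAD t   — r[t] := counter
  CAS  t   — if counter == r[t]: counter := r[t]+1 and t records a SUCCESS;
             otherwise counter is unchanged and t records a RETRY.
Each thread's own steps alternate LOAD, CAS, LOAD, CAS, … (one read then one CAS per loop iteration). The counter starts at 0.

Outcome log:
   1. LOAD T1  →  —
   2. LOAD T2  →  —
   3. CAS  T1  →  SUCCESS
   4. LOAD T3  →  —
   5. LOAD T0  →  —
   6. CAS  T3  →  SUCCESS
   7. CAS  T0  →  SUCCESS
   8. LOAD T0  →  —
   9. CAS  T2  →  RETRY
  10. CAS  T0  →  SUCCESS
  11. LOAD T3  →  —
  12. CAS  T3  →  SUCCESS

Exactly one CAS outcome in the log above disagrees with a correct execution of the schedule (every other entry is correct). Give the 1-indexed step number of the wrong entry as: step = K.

Correct run:
step 1: T1 LOAD ⇒ load; ctr=0 reg=0
step 2: T2 LOAD ⇒ load; ctr=0 reg=0
step 3: T1 CAS ⇒ ok; ctr=1 reg=0
step 4: T3 LOAD ⇒ load; ctr=1 reg=1
step 5: T0 LOAD ⇒ load; ctr=1 reg=1
step 6: T3 CAS ⇒ ok; ctr=2 reg=1
step 7: T0 CAS ⇒ retry; ctr=2 reg=1
step 8: T0 LOAD ⇒ load; ctr=2 reg=2
step 9: T2 CAS ⇒ retry; ctr=2 reg=0
step 10: T0 CAS ⇒ ok; ctr=3 reg=2
step 11: T3 LOAD ⇒ load; ctr=3 reg=3
step 12: T3 CAS ⇒ ok; ctr=4 reg=3
Flip is step 7.

step = 7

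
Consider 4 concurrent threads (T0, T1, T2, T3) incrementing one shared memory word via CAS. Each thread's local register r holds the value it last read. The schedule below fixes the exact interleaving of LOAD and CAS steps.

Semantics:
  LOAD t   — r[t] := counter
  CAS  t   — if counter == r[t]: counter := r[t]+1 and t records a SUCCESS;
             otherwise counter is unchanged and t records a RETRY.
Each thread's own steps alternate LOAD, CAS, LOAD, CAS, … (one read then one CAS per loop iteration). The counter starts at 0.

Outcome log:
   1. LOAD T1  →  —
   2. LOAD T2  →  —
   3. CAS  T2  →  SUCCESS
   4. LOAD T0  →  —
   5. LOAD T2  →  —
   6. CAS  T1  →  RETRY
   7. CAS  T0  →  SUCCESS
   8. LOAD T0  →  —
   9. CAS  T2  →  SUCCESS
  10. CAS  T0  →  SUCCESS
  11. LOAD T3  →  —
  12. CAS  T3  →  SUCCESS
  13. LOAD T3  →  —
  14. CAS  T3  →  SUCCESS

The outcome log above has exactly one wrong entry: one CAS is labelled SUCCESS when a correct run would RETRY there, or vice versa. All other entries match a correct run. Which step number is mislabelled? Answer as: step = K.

step = 9

Reference trace:
[1] T1.load  rd  (counter 0, T1.r 0)
[2] T2.load  rd  (counter 0, T2.r 0)
[3] T2.cas  hit  (counter 1, T2.r 0)
[4] T0.load  rd  (counter 1, T0.r 1)
[5] T2.load  rd  (counter 1, T2.r 1)
[6] T1.cas  miss  (counter 1, T1.r 0)
[7] T0.cas  hit  (counter 2, T0.r 1)
[8] T0.load  rd  (counter 2, T0.r 2)
[9] T2.cas  miss  (counter 2, T2.r 1)
[10] T0.cas  hit  (counter 3, T0.r 2)
[11] T3.load  rd  (counter 3, T3.r 3)
[12] T3.cas  hit  (counter 4, T3.r 3)
[13] T3.load  rd  (counter 4, T3.r 4)
[14] T3.cas  hit  (counter 5, T3.r 4)
Mismatch at 9.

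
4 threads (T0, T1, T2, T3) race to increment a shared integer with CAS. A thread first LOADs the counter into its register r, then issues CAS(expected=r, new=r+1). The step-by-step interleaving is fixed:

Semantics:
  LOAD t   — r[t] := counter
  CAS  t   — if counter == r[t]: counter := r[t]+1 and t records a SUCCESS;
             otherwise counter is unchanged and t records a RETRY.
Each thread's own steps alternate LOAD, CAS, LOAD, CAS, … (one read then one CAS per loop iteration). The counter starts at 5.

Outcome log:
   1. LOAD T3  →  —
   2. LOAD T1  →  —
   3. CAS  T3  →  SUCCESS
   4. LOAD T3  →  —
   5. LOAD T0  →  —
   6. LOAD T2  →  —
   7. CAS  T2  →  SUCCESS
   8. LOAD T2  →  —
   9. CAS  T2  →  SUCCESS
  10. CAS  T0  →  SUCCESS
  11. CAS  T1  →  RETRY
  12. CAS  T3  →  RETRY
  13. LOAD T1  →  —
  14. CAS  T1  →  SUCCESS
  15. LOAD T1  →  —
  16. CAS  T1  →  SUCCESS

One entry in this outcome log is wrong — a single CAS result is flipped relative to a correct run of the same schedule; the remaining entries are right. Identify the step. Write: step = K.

step = 10

Correct run:
   1) LOAD T3:  M=5  r_T3=5
   2) LOAD T1:  M=5  r_T1=5
   3) CAS  T3:  M=6  r_T3=5 ✓
   4) LOAD T3:  M=6  r_T3=6
   5) LOAD T0:  M=6  r_T0=6
   6) LOAD T2:  M=6  r_T2=6
   7) CAS  T2:  M=7  r_T2=6 ✓
   8) LOAD T2:  M=7  r_T2=7
   9) CAS  T2:  M=8  r_T2=7 ✓
  10) CAS  T0:  M=8  r_T0=6 ✗
  11) CAS  T1:  M=8  r_T1=5 ✗
  12) CAS  T3:  M=8  r_T3=6 ✗
  13) LOAD T1:  M=8  r_T1=8
  14) CAS  T1:  M=9  r_T1=8 ✓
  15) LOAD T1:  M=9  r_T1=9
  16) CAS  T1:  M=10  r_T1=9 ✓
Log disagrees first at step 10.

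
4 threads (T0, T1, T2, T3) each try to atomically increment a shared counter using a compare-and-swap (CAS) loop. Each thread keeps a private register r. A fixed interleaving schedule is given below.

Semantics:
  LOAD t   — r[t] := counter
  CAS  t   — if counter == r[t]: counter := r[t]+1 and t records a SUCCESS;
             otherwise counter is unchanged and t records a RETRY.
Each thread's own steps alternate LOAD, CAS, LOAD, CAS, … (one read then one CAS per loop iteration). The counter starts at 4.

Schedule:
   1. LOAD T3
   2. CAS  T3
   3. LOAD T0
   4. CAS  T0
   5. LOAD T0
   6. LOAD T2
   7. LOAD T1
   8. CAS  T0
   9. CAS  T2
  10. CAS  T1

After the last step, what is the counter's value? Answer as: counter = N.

1. LOAD T3 → mem=4 r[T3]=4 [LOAD]
2. CAS T3 → mem=5 r[T3]=4 [OK]
3. LOAD T0 → mem=5 r[T0]=5 [LOAD]
4. CAS T0 → mem=6 r[T0]=5 [OK]
5. LOAD T0 → mem=6 r[T0]=6 [LOAD]
6. LOAD T2 → mem=6 r[T2]=6 [LOAD]
7. LOAD T1 → mem=6 r[T1]=6 [LOAD]
8. CAS T0 → mem=7 r[T0]=6 [OK]
9. CAS T2 → mem=7 r[T2]=6 [RETRY]
10. CAS T1 → mem=7 r[T1]=6 [RETRY]

counter = 7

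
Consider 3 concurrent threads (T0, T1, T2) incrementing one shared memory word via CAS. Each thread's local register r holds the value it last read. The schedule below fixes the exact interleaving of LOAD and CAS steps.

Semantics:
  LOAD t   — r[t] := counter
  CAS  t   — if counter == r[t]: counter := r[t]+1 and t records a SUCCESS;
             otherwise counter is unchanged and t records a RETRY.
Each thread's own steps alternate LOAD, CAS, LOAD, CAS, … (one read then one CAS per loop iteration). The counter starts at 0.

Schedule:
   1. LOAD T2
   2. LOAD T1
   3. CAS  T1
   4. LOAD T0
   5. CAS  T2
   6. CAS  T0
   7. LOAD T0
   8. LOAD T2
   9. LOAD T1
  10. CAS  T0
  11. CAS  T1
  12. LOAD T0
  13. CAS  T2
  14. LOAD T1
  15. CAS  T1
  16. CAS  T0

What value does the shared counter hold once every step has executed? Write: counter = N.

counter = 4

T2 LOAD — after: cnt=0, r=0 — load
T1 LOAD — after: cnt=0, r=0 — load
T1 CAS — after: cnt=1, r=0 — ok
T0 LOAD — after: cnt=1, r=1 — load
T2 CAS — after: cnt=1, r=0 — retry
T0 CAS — after: cnt=2, r=1 — ok
T0 LOAD — after: cnt=2, r=2 — load
T2 LOAD — after: cnt=2, r=2 — load
T1 LOAD — after: cnt=2, r=2 — load
T0 CAS — after: cnt=3, r=2 — ok
T1 CAS — after: cnt=3, r=2 — retry
T0 LOAD — after: cnt=3, r=3 — load
T2 CAS — after: cnt=3, r=2 — retry
T1 LOAD — after: cnt=3, r=3 — load
T1 CAS — after: cnt=4, r=3 — ok
T0 CAS — after: cnt=4, r=3 — retry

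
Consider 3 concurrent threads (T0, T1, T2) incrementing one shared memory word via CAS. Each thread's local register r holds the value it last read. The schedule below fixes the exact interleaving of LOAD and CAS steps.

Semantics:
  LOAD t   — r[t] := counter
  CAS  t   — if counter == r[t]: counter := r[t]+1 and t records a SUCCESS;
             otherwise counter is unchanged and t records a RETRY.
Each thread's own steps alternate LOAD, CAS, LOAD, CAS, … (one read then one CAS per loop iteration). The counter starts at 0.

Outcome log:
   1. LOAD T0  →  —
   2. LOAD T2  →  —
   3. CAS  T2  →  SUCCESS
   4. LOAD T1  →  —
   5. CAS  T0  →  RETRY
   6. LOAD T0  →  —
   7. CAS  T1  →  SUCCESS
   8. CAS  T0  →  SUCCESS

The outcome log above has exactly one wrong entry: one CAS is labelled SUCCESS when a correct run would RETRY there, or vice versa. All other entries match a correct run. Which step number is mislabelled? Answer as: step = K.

Re-executing:
1. LOAD T0 → mem=0 r[T0]=0 [LOAD]
2. LOAD T2 → mem=0 r[T2]=0 [LOAD]
3. CAS T2 → mem=1 r[T2]=0 [OK]
4. LOAD T1 → mem=1 r[T1]=1 [LOAD]
5. CAS T0 → mem=1 r[T0]=0 [RETRY]
6. LOAD T0 → mem=1 r[T0]=1 [LOAD]
7. CAS T1 → mem=2 r[T1]=1 [OK]
8. CAS T0 → mem=2 r[T0]=1 [RETRY]
Mismatch at 8.

step = 8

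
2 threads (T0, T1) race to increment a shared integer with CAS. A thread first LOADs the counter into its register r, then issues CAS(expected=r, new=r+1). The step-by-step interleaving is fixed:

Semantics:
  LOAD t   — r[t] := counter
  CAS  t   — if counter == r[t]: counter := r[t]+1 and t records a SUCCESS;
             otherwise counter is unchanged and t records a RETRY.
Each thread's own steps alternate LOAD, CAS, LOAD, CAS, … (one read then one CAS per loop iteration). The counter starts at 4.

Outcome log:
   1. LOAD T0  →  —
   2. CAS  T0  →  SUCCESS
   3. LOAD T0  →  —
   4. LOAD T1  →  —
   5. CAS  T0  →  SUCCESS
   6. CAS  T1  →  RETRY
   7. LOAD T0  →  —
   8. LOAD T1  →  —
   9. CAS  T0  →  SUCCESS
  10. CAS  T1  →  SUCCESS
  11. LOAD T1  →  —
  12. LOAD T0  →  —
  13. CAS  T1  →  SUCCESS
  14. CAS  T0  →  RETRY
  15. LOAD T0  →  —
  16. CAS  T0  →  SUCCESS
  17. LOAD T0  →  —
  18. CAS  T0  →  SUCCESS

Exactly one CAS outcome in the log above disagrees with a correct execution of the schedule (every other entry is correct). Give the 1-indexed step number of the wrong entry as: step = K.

Reference trace:
[1] T0.load  rd  (counter 4, T0.r 4)
[2] T0.cas  hit  (counter 5, T0.r 4)
[3] T0.load  rd  (counter 5, T0.r 5)
[4] T1.load  rd  (counter 5, T1.r 5)
[5] T0.cas  hit  (counter 6, T0.r 5)
[6] T1.cas  miss  (counter 6, T1.r 5)
[7] T0.load  rd  (counter 6, T0.r 6)
[8] T1.load  rd  (counter 6, T1.r 6)
[9] T0.cas  hit  (counter 7, T0.r 6)
[10] T1.cas  miss  (counter 7, T1.r 6)
[11] T1.load  rd  (counter 7, T1.r 7)
[12] T0.load  rd  (counter 7, T0.r 7)
[13] T1.cas  hit  (counter 8, T1.r 7)
[14] T0.cas  miss  (counter 8, T0.r 7)
[15] T0.load  rd  (counter 8, T0.r 8)
[16] T0.cas  hit  (counter 9, T0.r 8)
[17] T0.load  rd  (counter 9, T0.r 9)
[18] T0.cas  hit  (counter 10, T0.r 9)
Flip is step 10.

step = 10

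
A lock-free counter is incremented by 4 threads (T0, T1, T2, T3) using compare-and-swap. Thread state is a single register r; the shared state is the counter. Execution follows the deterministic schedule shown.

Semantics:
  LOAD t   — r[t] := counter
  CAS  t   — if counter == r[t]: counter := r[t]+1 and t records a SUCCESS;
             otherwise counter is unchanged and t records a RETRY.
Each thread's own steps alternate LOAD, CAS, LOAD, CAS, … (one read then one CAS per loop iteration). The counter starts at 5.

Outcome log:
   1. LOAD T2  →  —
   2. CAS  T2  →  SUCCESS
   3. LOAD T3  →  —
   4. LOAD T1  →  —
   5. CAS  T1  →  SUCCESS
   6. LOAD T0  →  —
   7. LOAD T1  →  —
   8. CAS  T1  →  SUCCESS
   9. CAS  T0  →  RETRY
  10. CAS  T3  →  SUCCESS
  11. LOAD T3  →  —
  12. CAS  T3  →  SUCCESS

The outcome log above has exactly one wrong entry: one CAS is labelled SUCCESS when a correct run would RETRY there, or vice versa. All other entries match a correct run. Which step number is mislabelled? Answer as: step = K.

step = 10

Re-executing:
[1] T2.load  rd  (counter 5, T2.r 5)
[2] T2.cas  hit  (counter 6, T2.r 5)
[3] T3.load  rd  (counter 6, T3.r 6)
[4] T1.load  rd  (counter 6, T1.r 6)
[5] T1.cas  hit  (counter 7, T1.r 6)
[6] T0.load  rd  (counter 7, T0.r 7)
[7] T1.load  rd  (counter 7, T1.r 7)
[8] T1.cas  hit  (counter 8, T1.r 7)
[9] T0.cas  miss  (counter 8, T0.r 7)
[10] T3.cas  miss  (counter 8, T3.r 6)
[11] T3.load  rd  (counter 8, T3.r 8)
[12] T3.cas  hit  (counter 9, T3.r 8)
Log disagrees first at step 10.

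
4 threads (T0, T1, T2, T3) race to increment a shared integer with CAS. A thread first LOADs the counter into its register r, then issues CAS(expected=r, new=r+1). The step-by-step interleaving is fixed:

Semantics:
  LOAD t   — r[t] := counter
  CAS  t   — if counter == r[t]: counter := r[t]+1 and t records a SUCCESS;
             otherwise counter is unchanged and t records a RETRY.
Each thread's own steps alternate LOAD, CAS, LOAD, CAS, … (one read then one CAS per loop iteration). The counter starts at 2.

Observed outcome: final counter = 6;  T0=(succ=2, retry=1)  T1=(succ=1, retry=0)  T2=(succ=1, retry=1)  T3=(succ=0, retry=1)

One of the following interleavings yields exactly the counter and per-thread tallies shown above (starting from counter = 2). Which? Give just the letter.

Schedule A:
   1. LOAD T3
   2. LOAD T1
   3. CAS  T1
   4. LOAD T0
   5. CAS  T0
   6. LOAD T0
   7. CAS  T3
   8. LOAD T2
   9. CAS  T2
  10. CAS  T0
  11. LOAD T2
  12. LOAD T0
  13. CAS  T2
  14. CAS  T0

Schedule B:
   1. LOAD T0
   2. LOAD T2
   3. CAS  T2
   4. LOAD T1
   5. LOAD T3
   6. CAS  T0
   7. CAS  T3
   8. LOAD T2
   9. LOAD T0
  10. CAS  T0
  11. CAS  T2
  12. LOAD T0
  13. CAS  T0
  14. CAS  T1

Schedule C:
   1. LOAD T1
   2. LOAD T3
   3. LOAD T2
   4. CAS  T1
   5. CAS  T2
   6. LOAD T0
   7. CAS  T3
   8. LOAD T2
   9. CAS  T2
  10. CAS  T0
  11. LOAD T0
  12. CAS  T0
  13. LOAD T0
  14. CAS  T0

C

Tracing schedule C:
step 1: T1 LOAD ⇒ load; ctr=2 reg=2
step 2: T3 LOAD ⇒ load; ctr=2 reg=2
step 3: T2 LOAD ⇒ load; ctr=2 reg=2
step 4: T1 CAS ⇒ ok; ctr=3 reg=2
step 5: T2 CAS ⇒ retry; ctr=3 reg=2
step 6: T0 LOAD ⇒ load; ctr=3 reg=3
step 7: T3 CAS ⇒ retry; ctr=3 reg=2
step 8: T2 LOAD ⇒ load; ctr=3 reg=3
step 9: T2 CAS ⇒ ok; ctr=4 reg=3
step 10: T0 CAS ⇒ retry; ctr=4 reg=3
step 11: T0 LOAD ⇒ load; ctr=4 reg=4
step 12: T0 CAS ⇒ ok; ctr=5 reg=4
step 13: T0 LOAD ⇒ load; ctr=5 reg=5
step 14: T0 CAS ⇒ ok; ctr=6 reg=5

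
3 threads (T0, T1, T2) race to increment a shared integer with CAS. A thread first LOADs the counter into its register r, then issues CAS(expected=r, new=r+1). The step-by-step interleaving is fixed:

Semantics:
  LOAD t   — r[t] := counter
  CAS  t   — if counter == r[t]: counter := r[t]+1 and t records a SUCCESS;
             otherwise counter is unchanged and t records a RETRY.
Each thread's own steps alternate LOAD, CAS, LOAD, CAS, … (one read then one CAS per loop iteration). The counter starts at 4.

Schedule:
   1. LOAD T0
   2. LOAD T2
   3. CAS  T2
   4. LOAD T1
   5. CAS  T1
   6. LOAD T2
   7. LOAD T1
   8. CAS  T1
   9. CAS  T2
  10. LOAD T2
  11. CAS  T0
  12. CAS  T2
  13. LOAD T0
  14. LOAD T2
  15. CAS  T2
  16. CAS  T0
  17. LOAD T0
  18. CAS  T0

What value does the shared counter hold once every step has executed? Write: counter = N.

step 1: T0 LOAD ⇒ load; ctr=4 reg=4
step 2: T2 LOAD ⇒ load; ctr=4 reg=4
step 3: T2 CAS ⇒ ok; ctr=5 reg=4
step 4: T1 LOAD ⇒ load; ctr=5 reg=5
step 5: T1 CAS ⇒ ok; ctr=6 reg=5
step 6: T2 LOAD ⇒ load; ctr=6 reg=6
step 7: T1 LOAD ⇒ load; ctr=6 reg=6
step 8: T1 CAS ⇒ ok; ctr=7 reg=6
step 9: T2 CAS ⇒ retry; ctr=7 reg=6
step 10: T2 LOAD ⇒ load; ctr=7 reg=7
step 11: T0 CAS ⇒ retry; ctr=7 reg=4
step 12: T2 CAS ⇒ ok; ctr=8 reg=7
step 13: T0 LOAD ⇒ load; ctr=8 reg=8
step 14: T2 LOAD ⇒ load; ctr=8 reg=8
step 15: T2 CAS ⇒ ok; ctr=9 reg=8
step 16: T0 CAS ⇒ retry; ctr=9 reg=8
step 17: T0 LOAD ⇒ load; ctr=9 reg=9
step 18: T0 CAS ⇒ ok; ctr=10 reg=9

counter = 10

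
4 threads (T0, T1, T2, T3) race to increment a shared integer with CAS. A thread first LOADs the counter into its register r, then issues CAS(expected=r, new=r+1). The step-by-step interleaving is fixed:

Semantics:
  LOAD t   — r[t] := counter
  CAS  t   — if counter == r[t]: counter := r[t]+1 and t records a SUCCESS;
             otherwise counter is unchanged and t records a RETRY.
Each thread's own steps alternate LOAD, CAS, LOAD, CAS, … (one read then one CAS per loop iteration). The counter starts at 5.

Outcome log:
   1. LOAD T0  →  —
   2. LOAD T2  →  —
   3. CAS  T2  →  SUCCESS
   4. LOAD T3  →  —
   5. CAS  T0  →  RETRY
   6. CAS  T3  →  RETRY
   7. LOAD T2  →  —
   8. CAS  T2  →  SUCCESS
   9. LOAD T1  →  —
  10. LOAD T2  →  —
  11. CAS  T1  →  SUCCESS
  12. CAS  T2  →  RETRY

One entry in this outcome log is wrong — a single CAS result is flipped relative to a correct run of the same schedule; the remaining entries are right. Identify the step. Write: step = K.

step = 6

Correct run:
#1 T0 reads 5
#2 T2 reads 5
#3 T2 CAS(5→6) writes; counter now 6
#4 T3 reads 6
#5 T0 CAS(5→6) fails; counter now 6
#6 T3 CAS(6→7) writes; counter now 7
#7 T2 reads 7
#8 T2 CAS(7→8) writes; counter now 8
#9 T1 reads 8
#10 T2 reads 8
#11 T1 CAS(8→9) writes; counter now 9
#12 T2 CAS(8→9) fails; counter now 9
Log disagrees first at step 6.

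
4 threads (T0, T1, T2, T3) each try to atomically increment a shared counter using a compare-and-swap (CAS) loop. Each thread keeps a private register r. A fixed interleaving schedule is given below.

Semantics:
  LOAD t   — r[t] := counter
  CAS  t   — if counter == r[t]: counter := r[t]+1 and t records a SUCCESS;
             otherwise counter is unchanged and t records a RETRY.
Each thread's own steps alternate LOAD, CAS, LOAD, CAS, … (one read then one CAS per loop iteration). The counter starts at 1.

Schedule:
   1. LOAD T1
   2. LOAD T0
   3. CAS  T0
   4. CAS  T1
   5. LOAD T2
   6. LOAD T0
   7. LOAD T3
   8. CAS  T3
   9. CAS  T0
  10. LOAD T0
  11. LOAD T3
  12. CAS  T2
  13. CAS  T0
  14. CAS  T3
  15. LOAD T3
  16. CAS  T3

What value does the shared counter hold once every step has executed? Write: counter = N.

counter = 5

#1 T1 reads 1
#2 T0 reads 1
#3 T0 CAS(1→2) writes; counter now 2
#4 T1 CAS(1→2) fails; counter now 2
#5 T2 reads 2
#6 T0 reads 2
#7 T3 reads 2
#8 T3 CAS(2→3) writes; counter now 3
#9 T0 CAS(2→3) fails; counter now 3
#10 T0 reads 3
#11 T3 reads 3
#12 T2 CAS(2→3) fails; counter now 3
#13 T0 CAS(3→4) writes; counter now 4
#14 T3 CAS(3→4) fails; counter now 4
#15 T3 reads 4
#16 T3 CAS(4→5) writes; counter now 5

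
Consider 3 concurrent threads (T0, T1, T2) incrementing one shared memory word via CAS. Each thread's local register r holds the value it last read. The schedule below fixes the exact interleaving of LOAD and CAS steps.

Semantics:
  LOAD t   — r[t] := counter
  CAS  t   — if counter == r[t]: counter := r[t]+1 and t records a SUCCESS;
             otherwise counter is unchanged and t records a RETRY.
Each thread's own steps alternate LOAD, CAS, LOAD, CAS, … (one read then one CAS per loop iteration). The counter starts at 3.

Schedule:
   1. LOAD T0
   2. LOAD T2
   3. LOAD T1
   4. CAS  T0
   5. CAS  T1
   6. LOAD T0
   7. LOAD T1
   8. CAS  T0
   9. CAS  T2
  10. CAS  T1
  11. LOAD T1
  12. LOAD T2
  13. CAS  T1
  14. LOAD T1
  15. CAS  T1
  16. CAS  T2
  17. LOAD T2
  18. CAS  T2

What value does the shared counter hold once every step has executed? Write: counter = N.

   1) LOAD T0:  M=3  r_T0=3
   2) LOAD T2:  M=3  r_T2=3
   3) LOAD T1:  M=3  r_T1=3
   4) CAS  T0:  M=4  r_T0=3 ✓
   5) CAS  T1:  M=4  r_T1=3 ✗
   6) LOAD T0:  M=4  r_T0=4
   7) LOAD T1:  M=4  r_T1=4
   8) CAS  T0:  M=5  r_T0=4 ✓
   9) CAS  T2:  M=5  r_T2=3 ✗
  10) CAS  T1:  M=5  r_T1=4 ✗
  11) LOAD T1:  M=5  r_T1=5
  12) LOAD T2:  M=5  r_T2=5
  13) CAS  T1:  M=6  r_T1=5 ✓
  14) LOAD T1:  M=6  r_T1=6
  15) CAS  T1:  M=7  r_T1=6 ✓
  16) CAS  T2:  M=7  r_T2=5 ✗
  17) LOAD T2:  M=7  r_T2=7
  18) CAS  T2:  M=8  r_T2=7 ✓

counter = 8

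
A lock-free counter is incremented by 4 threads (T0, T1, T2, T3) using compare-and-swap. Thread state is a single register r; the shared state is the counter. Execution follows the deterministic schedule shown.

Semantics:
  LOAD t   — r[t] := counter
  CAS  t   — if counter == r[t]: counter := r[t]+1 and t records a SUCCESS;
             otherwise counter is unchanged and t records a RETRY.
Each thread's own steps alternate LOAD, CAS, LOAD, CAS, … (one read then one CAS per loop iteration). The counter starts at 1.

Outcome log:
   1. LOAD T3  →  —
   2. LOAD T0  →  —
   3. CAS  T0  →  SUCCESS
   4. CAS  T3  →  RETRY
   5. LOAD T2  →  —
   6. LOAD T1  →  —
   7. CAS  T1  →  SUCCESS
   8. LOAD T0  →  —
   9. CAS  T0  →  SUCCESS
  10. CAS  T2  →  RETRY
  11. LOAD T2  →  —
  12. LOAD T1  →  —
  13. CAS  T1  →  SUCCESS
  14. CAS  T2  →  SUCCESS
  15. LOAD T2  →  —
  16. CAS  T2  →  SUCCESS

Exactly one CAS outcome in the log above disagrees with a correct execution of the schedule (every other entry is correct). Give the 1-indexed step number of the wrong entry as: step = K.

Correct run:
#1 T3 reads 1
#2 T0 reads 1
#3 T0 CAS(1→2) writes; counter now 2
#4 T3 CAS(1→2) fails; counter now 2
#5 T2 reads 2
#6 T1 reads 2
#7 T1 CAS(2→3) writes; counter now 3
#8 T0 reads 3
#9 T0 CAS(3→4) writes; counter now 4
#10 T2 CAS(2→3) fails; counter now 4
#11 T2 reads 4
#12 T1 reads 4
#13 T1 CAS(4→5) writes; counter now 5
#14 T2 CAS(4→5) fails; counter now 5
#15 T2 reads 5
#16 T2 CAS(5→6) writes; counter now 6
Log disagrees first at step 14.

step = 14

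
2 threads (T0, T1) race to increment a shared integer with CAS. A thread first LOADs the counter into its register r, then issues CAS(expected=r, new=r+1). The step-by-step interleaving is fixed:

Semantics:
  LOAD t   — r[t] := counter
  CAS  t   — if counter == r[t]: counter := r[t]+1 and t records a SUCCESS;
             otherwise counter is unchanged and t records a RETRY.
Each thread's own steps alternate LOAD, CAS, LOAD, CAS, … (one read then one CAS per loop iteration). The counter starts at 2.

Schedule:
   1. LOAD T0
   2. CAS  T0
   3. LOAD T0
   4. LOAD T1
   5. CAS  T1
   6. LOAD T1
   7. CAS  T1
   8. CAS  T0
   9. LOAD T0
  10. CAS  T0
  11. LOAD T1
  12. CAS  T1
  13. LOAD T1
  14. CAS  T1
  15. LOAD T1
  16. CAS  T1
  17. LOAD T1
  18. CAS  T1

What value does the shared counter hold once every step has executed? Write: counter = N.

#1 T0 reads 2
#2 T0 CAS(2→3) writes; counter now 3
#3 T0 reads 3
#4 T1 reads 3
#5 T1 CAS(3→4) writes; counter now 4
#6 T1 reads 4
#7 T1 CAS(4→5) writes; counter now 5
#8 T0 CAS(3→4) fails; counter now 5
#9 T0 reads 5
#10 T0 CAS(5→6) writes; counter now 6
#11 T1 reads 6
#12 T1 CAS(6→7) writes; counter now 7
#13 T1 reads 7
#14 T1 CAS(7→8) writes; counter now 8
#15 T1 reads 8
#16 T1 CAS(8→9) writes; counter now 9
#17 T1 reads 9
#18 T1 CAS(9→10) writes; counter now 10

counter = 10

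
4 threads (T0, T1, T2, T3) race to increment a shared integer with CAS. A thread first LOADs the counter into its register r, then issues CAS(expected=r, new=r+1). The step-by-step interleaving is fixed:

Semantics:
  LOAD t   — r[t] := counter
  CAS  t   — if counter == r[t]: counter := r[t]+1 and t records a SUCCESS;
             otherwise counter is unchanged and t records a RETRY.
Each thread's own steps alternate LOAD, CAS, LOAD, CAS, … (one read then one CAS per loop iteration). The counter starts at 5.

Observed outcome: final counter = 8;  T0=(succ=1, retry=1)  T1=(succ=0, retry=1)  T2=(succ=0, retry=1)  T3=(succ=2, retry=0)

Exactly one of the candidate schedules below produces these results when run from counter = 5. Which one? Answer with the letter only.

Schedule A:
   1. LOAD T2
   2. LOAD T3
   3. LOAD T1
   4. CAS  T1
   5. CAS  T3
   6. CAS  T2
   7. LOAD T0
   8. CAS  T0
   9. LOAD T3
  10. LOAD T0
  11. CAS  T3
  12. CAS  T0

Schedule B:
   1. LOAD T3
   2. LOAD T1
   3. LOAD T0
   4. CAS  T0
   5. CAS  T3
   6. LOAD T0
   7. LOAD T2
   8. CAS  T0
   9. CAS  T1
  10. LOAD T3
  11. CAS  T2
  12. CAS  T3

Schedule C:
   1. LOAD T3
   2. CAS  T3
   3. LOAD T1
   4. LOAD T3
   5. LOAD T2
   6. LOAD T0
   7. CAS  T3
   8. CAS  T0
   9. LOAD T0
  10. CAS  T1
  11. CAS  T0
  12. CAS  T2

Tracing schedule C:
[1] T3.load  rd  (counter 5, T3.r 5)
[2] T3.cas  hit  (counter 6, T3.r 5)
[3] T1.load  rd  (counter 6, T1.r 6)
[4] T3.load  rd  (counter 6, T3.r 6)
[5] T2.load  rd  (counter 6, T2.r 6)
[6] T0.load  rd  (counter 6, T0.r 6)
[7] T3.cas  hit  (counter 7, T3.r 6)
[8] T0.cas  miss  (counter 7, T0.r 6)
[9] T0.load  rd  (counter 7, T0.r 7)
[10] T1.cas  miss  (counter 7, T1.r 6)
[11] T0.cas  hit  (counter 8, T0.r 7)
[12] T2.cas  miss  (counter 8, T2.r 6)

C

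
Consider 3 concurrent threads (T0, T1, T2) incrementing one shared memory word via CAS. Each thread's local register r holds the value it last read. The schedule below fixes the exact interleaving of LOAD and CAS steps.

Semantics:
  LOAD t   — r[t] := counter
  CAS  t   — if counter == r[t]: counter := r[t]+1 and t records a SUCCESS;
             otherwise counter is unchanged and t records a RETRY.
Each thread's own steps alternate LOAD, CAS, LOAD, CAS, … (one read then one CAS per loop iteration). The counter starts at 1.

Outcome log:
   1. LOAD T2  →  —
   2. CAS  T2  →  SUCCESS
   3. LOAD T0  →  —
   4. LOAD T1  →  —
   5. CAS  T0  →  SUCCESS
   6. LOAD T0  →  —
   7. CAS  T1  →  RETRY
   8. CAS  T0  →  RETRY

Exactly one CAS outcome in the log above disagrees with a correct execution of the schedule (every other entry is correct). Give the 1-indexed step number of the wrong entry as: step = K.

Reference trace:
#1 T2 reads 1
#2 T2 CAS(1→2) writes; counter now 2
#3 T0 reads 2
#4 T1 reads 2
#5 T0 CAS(2→3) writes; counter now 3
#6 T0 reads 3
#7 T1 CAS(2→3) fails; counter now 3
#8 T0 CAS(3→4) writes; counter now 4
Log disagrees first at step 8.

step = 8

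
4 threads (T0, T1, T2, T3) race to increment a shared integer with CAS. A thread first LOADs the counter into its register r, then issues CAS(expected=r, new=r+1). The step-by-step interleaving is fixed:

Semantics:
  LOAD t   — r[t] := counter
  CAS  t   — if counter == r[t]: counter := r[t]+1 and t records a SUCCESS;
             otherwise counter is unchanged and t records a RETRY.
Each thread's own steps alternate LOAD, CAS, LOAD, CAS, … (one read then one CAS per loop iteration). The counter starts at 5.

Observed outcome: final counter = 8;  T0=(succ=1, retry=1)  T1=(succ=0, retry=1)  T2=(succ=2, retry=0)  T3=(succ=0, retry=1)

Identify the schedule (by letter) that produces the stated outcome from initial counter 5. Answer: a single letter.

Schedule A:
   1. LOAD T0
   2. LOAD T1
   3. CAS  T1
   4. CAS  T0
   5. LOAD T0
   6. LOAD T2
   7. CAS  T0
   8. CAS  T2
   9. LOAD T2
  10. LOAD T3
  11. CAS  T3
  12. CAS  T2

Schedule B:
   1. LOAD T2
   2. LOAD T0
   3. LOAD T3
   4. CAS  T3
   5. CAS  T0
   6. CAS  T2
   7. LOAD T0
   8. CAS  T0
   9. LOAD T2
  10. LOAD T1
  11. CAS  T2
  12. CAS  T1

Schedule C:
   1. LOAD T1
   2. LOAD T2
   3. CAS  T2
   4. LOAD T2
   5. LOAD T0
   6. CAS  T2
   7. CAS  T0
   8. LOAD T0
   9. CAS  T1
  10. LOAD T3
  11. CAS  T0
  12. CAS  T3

C

Simulating candidate C:
1. LOAD T1 → mem=5 r[T1]=5 [LOAD]
2. LOAD T2 → mem=5 r[T2]=5 [LOAD]
3. CAS T2 → mem=6 r[T2]=5 [OK]
4. LOAD T2 → mem=6 r[T2]=6 [LOAD]
5. LOAD T0 → mem=6 r[T0]=6 [LOAD]
6. CAS T2 → mem=7 r[T2]=6 [OK]
7. CAS T0 → mem=7 r[T0]=6 [RETRY]
8. LOAD T0 → mem=7 r[T0]=7 [LOAD]
9. CAS T1 → mem=7 r[T1]=5 [RETRY]
10. LOAD T3 → mem=7 r[T3]=7 [LOAD]
11. CAS T0 → mem=8 r[T0]=7 [OK]
12. CAS T3 → mem=8 r[T3]=7 [RETRY]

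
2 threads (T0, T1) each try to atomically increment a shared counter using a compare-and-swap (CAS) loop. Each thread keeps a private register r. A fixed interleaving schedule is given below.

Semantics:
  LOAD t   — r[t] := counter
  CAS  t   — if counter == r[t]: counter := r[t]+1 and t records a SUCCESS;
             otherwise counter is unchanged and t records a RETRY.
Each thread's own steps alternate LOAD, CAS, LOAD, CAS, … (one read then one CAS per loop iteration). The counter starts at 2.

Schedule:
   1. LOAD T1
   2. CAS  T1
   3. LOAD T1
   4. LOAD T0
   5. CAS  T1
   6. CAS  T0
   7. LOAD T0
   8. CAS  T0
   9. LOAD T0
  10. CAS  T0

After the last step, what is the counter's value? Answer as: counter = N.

[1] T1.load  rd  (counter 2, T1.r 2)
[2] T1.cas  hit  (counter 3, T1.r 2)
[3] T1.load  rd  (counter 3, T1.r 3)
[4] T0.load  rd  (counter 3, T0.r 3)
[5] T1.cas  hit  (counter 4, T1.r 3)
[6] T0.cas  miss  (counter 4, T0.r 3)
[7] T0.load  rd  (counter 4, T0.r 4)
[8] T0.cas  hit  (counter 5, T0.r 4)
[9] T0.load  rd  (counter 5, T0.r 5)
[10] T0.cas  hit  (counter 6, T0.r 5)

counter = 6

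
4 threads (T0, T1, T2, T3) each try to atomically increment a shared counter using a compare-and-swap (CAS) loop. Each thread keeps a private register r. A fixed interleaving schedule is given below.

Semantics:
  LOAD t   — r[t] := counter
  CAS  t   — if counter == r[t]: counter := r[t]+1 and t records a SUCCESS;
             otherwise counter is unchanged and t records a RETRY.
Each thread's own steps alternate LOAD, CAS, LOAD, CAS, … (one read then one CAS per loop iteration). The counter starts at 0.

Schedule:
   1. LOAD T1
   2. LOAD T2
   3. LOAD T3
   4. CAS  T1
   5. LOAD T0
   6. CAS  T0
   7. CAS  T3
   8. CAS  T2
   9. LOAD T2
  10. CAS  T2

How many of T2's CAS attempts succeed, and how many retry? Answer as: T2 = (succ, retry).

T2 = (1, 1)

   1) LOAD T1:  M=0  r_T1=0
   2) LOAD T2:  M=0  r_T2=0
   3) LOAD T3:  M=0  r_T3=0
   4) CAS  T1:  M=1  r_T1=0 ✓
   5) LOAD T0:  M=1  r_T0=1
   6) CAS  T0:  M=2  r_T0=1 ✓
   7) CAS  T3:  M=2  r_T3=0 ✗
   8) CAS  T2:  M=2  r_T2=0 ✗
   9) LOAD T2:  M=2  r_T2=2
  10) CAS  T2:  M=3  r_T2=2 ✓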